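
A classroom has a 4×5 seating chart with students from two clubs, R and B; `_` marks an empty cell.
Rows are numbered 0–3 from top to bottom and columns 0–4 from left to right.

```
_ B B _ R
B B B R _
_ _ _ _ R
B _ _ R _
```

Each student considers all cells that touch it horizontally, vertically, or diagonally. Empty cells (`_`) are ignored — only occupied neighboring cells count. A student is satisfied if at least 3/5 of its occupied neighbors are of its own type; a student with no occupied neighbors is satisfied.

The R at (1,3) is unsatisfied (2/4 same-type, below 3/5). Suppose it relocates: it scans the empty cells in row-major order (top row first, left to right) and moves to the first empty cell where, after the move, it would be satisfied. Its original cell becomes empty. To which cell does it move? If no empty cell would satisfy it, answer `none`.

Vacating (1,3). Empty cells in order:
  (0,0): 0/3 same-type → still unsatisfied.
  (0,3): 1/3 same-type → still unsatisfied.
  (1,4): 2/2 same-type → satisfied — stop here.

(1,4)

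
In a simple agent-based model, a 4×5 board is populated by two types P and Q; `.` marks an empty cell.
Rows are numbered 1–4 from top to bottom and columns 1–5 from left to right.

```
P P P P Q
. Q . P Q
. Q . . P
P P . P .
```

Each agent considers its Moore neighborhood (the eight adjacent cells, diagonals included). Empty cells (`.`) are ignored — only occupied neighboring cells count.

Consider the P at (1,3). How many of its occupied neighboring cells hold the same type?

3

Occupied neighbors of (1,3): (1,2)=P, (1,4)=P, (2,2)=Q, (2,4)=P.
Same type (P): 3 of 4.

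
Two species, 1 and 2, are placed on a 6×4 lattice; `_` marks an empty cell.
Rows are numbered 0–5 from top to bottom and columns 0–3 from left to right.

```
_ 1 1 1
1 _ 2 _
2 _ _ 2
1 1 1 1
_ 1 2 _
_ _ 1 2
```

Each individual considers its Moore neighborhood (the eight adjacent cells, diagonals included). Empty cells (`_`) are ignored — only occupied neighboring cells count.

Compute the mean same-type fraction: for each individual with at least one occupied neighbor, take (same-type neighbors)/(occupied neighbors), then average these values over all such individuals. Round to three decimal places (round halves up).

(0,1)1 2/3
(0,2)1 2/3
(0,3)1 1/2
(1,0)1 1/2
(1,2)2 1/4
(2,0)2 0/3
(2,3)2 1/3
(3,0)1 2/3
(3,1)1 3/5
(3,2)1 3/5
(3,3)1 1/3
(4,1)1 4/5
(4,2)2 1/6
(5,2)1 1/3
(5,3)2 1/2
Sum over 15 individuals: 2/3 + 2/3 + 1/2 + 1/2 + 1/4 + 0/3 + 1/3 + 2/3 + 3/5 + 3/5 + 1/3 + 4/5 + 1/6 + 1/3 + 1/2 = 83/12; mean = 83/12 ÷ 15 = 83/180 = 0.461111… → 0.461.

0.461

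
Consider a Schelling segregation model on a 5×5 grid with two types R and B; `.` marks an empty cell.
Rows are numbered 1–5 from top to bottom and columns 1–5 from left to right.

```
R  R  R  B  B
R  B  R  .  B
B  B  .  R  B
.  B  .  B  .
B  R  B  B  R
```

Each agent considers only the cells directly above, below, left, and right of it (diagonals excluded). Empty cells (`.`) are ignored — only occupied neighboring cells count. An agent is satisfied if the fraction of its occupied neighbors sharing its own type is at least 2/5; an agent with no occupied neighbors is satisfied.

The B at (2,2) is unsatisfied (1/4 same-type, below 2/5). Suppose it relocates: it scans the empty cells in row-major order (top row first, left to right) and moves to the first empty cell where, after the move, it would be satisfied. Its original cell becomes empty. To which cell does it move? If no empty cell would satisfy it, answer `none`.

(2,4)

Vacating (2,2). Empty cells in order:
  (2,4): 2/4 same-type → satisfied — stop here.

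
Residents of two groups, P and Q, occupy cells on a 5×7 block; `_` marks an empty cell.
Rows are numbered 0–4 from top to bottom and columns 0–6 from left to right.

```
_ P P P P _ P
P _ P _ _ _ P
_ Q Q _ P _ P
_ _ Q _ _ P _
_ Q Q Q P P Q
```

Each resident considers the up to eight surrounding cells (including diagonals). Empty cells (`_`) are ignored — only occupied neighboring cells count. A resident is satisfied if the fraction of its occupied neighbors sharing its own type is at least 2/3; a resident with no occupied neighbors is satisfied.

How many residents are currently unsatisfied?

(0,1)P 3/3 ok
(0,2)P 3/3 ok
(0,3)P 3/3 ok
(0,4)P 1/1 ok
(0,6)P 1/1 ok
(1,0)P 1/2 unhappy
(1,2)P 3/5 unhappy
(1,6)P 2/2 ok
(2,1)Q 2/4 unhappy
(2,2)Q 2/3 ok
(2,4)P 1/1 ok
(2,6)P 2/2 ok
(3,2)Q 5/5 ok
(3,5)P 4/5 ok
(4,1)Q 2/2 ok
(4,2)Q 3/3 ok
(4,3)Q 2/3 ok
(4,4)P 2/3 ok
(4,5)P 2/3 ok
(4,6)Q 0/2 unhappy
Unsatisfied: (1,0), (1,2), (2,1), (4,6) — 4 in total.

4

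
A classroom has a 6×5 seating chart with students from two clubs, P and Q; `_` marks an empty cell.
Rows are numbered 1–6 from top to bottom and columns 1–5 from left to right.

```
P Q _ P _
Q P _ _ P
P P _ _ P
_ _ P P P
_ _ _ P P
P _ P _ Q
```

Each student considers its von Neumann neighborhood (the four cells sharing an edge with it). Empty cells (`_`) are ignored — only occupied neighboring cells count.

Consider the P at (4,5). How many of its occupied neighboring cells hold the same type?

3

Occupied neighbors of (4,5): (3,5)=P, (5,5)=P, (4,4)=P.
Same type (P): 3 of 3.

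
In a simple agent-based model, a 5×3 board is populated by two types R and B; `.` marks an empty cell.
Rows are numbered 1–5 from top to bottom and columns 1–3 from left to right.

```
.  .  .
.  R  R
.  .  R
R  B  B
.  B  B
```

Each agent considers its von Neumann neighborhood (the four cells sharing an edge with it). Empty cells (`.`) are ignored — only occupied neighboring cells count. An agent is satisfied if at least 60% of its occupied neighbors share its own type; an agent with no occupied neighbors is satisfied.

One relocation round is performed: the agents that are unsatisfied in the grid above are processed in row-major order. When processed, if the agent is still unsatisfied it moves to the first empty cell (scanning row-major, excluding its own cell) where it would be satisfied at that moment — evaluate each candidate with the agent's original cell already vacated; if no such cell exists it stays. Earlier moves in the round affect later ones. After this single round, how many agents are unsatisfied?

Initially unsatisfied (in order): (3,3), (4,1).
  (3,3) → (1,1).
  (4,1) → (1,2).
Resulting grid:
R R .
. R R
. . .
. B B
. B B
All satisfied now.

0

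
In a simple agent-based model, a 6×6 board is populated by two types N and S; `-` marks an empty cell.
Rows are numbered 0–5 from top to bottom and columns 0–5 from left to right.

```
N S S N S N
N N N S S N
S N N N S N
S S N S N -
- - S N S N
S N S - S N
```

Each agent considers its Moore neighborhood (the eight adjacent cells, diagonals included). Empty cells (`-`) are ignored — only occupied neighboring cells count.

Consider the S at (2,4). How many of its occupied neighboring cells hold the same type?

Occupied neighbors of (2,4): (1,3)=S, (1,4)=S, (1,5)=N, (2,3)=N, (2,5)=N, (3,3)=S, (3,4)=N.
Same type (S): 3 of 7.

3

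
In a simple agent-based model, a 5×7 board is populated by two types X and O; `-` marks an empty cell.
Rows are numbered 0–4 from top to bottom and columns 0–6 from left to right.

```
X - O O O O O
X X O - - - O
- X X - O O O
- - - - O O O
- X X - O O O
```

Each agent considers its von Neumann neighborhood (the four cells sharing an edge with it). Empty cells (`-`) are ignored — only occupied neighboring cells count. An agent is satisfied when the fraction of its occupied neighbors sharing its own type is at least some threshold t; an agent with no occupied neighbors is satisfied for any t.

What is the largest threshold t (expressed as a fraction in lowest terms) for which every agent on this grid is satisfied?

1/3

Row 0: (0,0)X 1/1 · (0,2)O 2/2 · (0,3)O 2/2 · (0,4)O 2/2 · (0,5)O 2/2 · (0,6)O 2/2
Row 1: (1,0)X 2/2 · (1,1)X 2/3 · (1,2)O 1/3 · (1,6)O 2/2
Row 2: (2,1)X 2/2 · (2,2)X 1/2 · (2,4)O 2/2 · (2,5)O 3/3 · (2,6)O 3/3
Row 3: (3,4)O 3/3 · (3,5)O 4/4 · (3,6)O 3/3
Row 4: (4,1)X 1/1 · (4,2)X 1/1 · (4,4)O 2/2 · (4,5)O 3/3 · (4,6)O 2/2
The smallest same-type fraction is 1/3 at (1,2), which reduces to 1/3. Any threshold above that leaves this agent unsatisfied.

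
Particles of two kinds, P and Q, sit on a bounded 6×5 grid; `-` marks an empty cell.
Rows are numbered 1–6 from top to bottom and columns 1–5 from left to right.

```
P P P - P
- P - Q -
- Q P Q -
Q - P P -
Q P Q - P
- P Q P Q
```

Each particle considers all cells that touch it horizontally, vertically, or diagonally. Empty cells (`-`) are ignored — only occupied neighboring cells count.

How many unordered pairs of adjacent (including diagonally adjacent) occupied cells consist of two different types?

Scan each occupied cell's neighbors to the right and below (and the two forward diagonals) so each pair is counted once.
From row 1: 2 unlike of 7 pairs (running 2/7).
From row 2: 2 unlike of 4 pairs (running 4/11).
From row 3: 5 unlike of 8 pairs (running 9/19).
From row 4: 3 unlike of 7 pairs (running 12/26).
From row 5: 7 unlike of 10 pairs (running 19/36).
From row 6: 3 unlike of 3 pairs (running 22/39).
Total adjacent occupied pairs: 39; unlike-type pairs: 22.

22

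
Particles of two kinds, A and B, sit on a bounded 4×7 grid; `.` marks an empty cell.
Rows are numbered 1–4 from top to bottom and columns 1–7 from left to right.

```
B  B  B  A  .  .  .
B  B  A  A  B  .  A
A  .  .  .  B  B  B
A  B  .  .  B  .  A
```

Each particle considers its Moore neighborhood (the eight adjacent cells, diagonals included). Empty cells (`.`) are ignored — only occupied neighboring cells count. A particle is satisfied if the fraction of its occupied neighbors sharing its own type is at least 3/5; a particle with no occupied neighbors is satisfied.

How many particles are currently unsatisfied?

11

(1,1)B 3/3 satisfied
(1,2)B 4/5 satisfied
(1,3)B 2/5 not
(1,4)A 2/4 not
(2,1)B 3/4 satisfied
(2,2)B 4/6 satisfied
(2,3)A 2/5 not
(2,4)A 2/5 not
(2,5)B 2/4 not
(2,7)A 0/2 not
(3,1)A 1/4 not
(3,5)B 3/4 satisfied
(3,6)B 4/6 satisfied
(3,7)B 1/3 not
(4,1)A 1/2 not
(4,2)B 0/2 not
(4,5)B 2/2 satisfied
(4,7)A 0/2 not
Unsatisfied: (1,3), (1,4), (2,3), (2,4), (2,5), (2,7), (3,1), (3,7), (4,1), (4,2), (4,7) — 11 in total.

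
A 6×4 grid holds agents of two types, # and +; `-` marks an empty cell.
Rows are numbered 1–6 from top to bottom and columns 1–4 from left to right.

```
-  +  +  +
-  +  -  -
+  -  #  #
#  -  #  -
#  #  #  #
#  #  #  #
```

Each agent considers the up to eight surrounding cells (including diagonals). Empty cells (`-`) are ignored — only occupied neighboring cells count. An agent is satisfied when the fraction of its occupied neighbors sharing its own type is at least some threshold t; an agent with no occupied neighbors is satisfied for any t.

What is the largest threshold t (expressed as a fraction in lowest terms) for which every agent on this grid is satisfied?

(1,2)+ 2/2
(1,3)+ 3/3
(1,4)+ 1/1
(2,2)+ 3/4
(3,1)+ 1/2
(3,3)# 2/3
(3,4)# 2/2
(4,1)# 2/3
(4,3)# 5/5
(5,1)# 4/4
(5,2)# 7/7
(5,3)# 6/6
(5,4)# 4/4
(6,1)# 3/3
(6,2)# 5/5
(6,3)# 5/5
(6,4)# 3/3
The smallest same-type fraction is 1/2 at (3,1), which reduces to 1/2. Any threshold above that leaves this agent unsatisfied.

1/2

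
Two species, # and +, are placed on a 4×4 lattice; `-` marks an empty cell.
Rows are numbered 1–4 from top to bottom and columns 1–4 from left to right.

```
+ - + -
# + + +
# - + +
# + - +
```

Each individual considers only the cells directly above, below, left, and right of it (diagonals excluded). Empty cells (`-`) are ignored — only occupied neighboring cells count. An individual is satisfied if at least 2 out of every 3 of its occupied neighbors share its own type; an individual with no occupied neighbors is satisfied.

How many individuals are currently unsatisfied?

5

(1,1)+ 0/1 unhappy
(1,3)+ 1/1 ok
(2,1)# 1/3 unhappy
(2,2)+ 1/2 unhappy
(2,3)+ 4/4 ok
(2,4)+ 2/2 ok
(3,1)# 2/2 ok
(3,3)+ 2/2 ok
(3,4)+ 3/3 ok
(4,1)# 1/2 unhappy
(4,2)+ 0/1 unhappy
(4,4)+ 1/1 ok
Unsatisfied: (1,1), (2,1), (2,2), (4,1), (4,2) — 5 in total.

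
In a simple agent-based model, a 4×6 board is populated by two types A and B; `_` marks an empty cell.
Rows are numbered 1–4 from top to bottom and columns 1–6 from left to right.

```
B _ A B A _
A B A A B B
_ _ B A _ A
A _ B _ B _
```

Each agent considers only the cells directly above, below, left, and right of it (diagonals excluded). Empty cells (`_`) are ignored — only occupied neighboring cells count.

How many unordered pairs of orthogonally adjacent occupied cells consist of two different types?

Scan each occupied cell's neighbors to the right and below so each pair is counted once.
From row 1: 5 unlike of 6 pairs (running 5/6).
From row 2: 5 unlike of 8 pairs (running 10/14).
From row 3: 1 unlike of 2 pairs (running 11/16).
Total adjacent occupied pairs: 16; unlike-type pairs: 11.

11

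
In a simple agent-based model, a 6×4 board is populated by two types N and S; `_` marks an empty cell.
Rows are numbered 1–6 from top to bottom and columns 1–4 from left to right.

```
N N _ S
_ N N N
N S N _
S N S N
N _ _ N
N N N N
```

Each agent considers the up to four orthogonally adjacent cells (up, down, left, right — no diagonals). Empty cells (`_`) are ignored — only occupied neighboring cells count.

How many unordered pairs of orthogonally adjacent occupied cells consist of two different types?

11

Scan each occupied cell's neighbors to the right and below so each pair is counted once.
Row 1: N(1,1)–N(1,2)= N(1,2)–N(2,2)= S(1,4)–N(2,4)≠  → 1/3 unlike.
Row 2: N(2,2)–N(2,3)= N(2,2)–S(3,2)≠ N(2,3)–N(2,4)= N(2,3)–N(3,3)=  → 1/4 unlike.
Row 3: N(3,1)–S(3,2)≠ N(3,1)–S(4,1)≠ S(3,2)–N(3,3)≠ S(3,2)–N(4,2)≠ N(3,3)–S(4,3)≠  → 5/5 unlike.
Row 4: S(4,1)–N(4,2)≠ S(4,1)–N(5,1)≠ N(4,2)–S(4,3)≠ S(4,3)–N(4,4)≠ N(4,4)–N(5,4)=  → 4/5 unlike.
Row 5: N(5,1)–N(6,1)= N(5,4)–N(6,4)=  → 0/2 unlike.
Row 6: N(6,1)–N(6,2)= N(6,2)–N(6,3)= N(6,3)–N(6,4)=  → 0/3 unlike.
Total adjacent occupied pairs: 22; unlike-type pairs: 11.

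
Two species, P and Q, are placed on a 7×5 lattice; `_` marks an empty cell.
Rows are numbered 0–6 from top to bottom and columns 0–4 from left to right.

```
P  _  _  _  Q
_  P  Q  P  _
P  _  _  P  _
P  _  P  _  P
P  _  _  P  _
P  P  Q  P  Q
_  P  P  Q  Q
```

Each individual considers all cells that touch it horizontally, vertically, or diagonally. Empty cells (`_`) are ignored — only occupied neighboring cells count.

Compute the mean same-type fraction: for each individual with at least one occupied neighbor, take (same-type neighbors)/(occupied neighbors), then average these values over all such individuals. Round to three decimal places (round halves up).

0.656

(0,0)P 1/1
(0,4)Q 0/1
(1,1)P 2/3
(1,2)Q 0/3
(1,3)P 1/3
(2,0)P 2/2
(2,3)P 3/4
(3,0)P 2/2
(3,2)P 2/2
(3,4)P 2/2
(4,0)P 3/3
(4,3)P 3/5
(5,0)P 3/3
(5,1)P 4/5
(5,2)Q 1/6
(5,3)P 2/6
(5,4)Q 2/4
(6,1)P 3/4
(6,2)P 3/5
(6,3)Q 3/5
(6,4)Q 2/3
Sum over 21 individuals: 1/1 + 0/1 + 2/3 + 0/3 + 1/3 + 2/2 + 3/4 + 2/2 + 2/2 + 2/2 + 3/3 + 3/5 + 3/3 + 4/5 + 1/6 + 2/6 + 2/4 + 3/4 + 3/5 + 3/5 + 2/3 = 413/30; mean = 413/30 ÷ 21 = 59/90 = 0.655555… → 0.656.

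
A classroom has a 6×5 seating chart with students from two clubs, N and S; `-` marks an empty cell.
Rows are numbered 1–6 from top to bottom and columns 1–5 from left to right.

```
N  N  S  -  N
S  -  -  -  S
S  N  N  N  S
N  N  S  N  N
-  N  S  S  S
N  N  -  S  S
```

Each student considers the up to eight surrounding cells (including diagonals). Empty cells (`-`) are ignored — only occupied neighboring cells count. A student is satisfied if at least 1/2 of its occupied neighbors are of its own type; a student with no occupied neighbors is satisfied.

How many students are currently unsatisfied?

11

(1,1)N 1/2 satisfied
(1,2)N 1/3 not
(1,3)S 0/1 not
(1,5)N 0/1 not
(2,1)S 1/4 not
(2,5)S 1/3 not
(3,1)S 1/4 not
(3,2)N 3/6 satisfied
(3,3)N 4/5 satisfied
(3,4)N 3/6 satisfied
(3,5)S 1/4 not
(4,1)N 3/4 satisfied
(4,2)N 4/7 satisfied
(4,3)S 2/8 not
(4,4)N 3/8 not
(4,5)N 2/5 not
(5,2)N 4/6 satisfied
(5,3)S 3/7 not
(5,4)S 5/7 satisfied
(5,5)S 3/5 satisfied
(6,1)N 2/2 satisfied
(6,2)N 2/3 satisfied
(6,4)S 4/4 satisfied
(6,5)S 3/3 satisfied
Unsatisfied: (1,2), (1,3), (1,5), (2,1), (2,5), (3,1), (3,5), (4,3), (4,4), (4,5), (5,3) — 11 in total.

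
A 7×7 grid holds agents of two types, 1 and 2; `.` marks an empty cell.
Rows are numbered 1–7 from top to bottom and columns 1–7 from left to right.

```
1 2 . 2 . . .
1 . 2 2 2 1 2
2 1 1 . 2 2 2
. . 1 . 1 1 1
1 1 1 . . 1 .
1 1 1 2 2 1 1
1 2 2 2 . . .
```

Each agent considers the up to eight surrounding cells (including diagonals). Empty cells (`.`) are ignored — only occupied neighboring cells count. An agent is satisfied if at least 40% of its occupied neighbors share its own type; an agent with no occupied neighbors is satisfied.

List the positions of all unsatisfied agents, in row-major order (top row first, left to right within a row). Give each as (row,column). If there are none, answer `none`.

Row 1: (1,1)1 1/2 satisfied · (1,2)2 1/3 not · (1,4)2 3/3 satisfied
Row 2: (2,1)1 2/4 satisfied · (2,3)2 3/5 satisfied · (2,4)2 4/5 satisfied · (2,5)2 4/5 satisfied · (2,6)1 0/5 not · (2,7)2 2/3 satisfied
Row 3: (3,1)2 0/2 not · (3,2)1 3/5 satisfied · (3,3)1 2/4 satisfied · (3,5)2 3/6 satisfied · (3,6)2 4/8 satisfied · (3,7)2 2/5 satisfied
Row 4: (4,3)1 4/4 satisfied · (4,5)1 2/4 satisfied · (4,6)1 3/6 satisfied · (4,7)1 2/4 satisfied
Row 5: (5,1)1 3/3 satisfied · (5,2)1 6/6 satisfied · (5,3)1 4/5 satisfied · (5,6)1 5/6 satisfied
Row 6: (6,1)1 4/5 satisfied · (6,2)1 6/8 satisfied · (6,3)1 3/7 satisfied · (6,4)2 3/5 satisfied · (6,5)2 2/4 satisfied · (6,6)1 2/3 satisfied · (6,7)1 2/2 satisfied
Row 7: (7,1)1 2/3 satisfied · (7,2)2 1/5 not · (7,3)2 3/5 satisfied · (7,4)2 3/4 satisfied

(1,2), (2,6), (3,1), (7,2)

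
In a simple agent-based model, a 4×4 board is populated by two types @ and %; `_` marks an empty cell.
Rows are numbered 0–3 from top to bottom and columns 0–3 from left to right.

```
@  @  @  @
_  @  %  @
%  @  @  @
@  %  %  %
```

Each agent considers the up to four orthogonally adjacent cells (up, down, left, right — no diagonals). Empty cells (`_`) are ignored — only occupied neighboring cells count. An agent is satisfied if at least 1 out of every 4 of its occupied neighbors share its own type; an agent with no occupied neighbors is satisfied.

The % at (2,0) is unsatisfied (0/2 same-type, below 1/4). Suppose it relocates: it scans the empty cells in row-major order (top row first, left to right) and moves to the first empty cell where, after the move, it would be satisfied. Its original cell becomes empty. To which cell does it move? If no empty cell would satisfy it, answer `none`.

Vacating (2,0). Empty cells in order:
  (1,0): 0/2 same-type → still unsatisfied.

none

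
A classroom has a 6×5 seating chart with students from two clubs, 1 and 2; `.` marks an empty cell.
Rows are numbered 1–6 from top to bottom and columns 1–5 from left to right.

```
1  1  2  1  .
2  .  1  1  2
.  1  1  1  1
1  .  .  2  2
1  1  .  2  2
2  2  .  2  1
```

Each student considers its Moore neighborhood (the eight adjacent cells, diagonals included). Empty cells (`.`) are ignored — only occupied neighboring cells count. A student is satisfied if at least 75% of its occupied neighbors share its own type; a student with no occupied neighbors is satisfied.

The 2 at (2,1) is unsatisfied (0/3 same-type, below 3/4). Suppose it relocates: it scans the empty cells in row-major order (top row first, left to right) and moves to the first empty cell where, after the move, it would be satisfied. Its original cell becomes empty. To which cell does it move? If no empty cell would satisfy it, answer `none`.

Vacating (2,1). Empty cells in order:
  (1,5): 1/3 same-type → still unsatisfied.
  (2,2): 1/6 same-type → still unsatisfied.
  (3,1): 0/2 same-type → still unsatisfied.
  (4,2): 0/5 same-type → still unsatisfied.
  (4,3): 2/6 same-type → still unsatisfied.
  (5,3): 4/5 same-type → satisfied — stop here.

(5,3)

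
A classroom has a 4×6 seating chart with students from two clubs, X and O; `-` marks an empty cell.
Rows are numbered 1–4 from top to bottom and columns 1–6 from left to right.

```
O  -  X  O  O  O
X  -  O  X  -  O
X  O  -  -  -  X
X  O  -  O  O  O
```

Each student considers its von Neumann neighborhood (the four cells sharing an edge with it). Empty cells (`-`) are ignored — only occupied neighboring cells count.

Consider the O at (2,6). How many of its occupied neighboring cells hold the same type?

1

Occupied neighbors of (2,6): (1,6)=O, (3,6)=X.
Same type (O): 1 of 2.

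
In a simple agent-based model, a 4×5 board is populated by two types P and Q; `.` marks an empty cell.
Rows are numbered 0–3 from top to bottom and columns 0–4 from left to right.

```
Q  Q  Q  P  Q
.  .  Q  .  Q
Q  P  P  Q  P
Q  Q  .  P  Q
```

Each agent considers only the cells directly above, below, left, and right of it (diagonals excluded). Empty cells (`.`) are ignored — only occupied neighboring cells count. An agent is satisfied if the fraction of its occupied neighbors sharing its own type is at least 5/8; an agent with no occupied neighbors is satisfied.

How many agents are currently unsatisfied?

(0,0)Q 1/1 satisfied
(0,1)Q 2/2 satisfied
(0,2)Q 2/3 satisfied
(0,3)P 0/2 not
(0,4)Q 1/2 not
(1,2)Q 1/2 not
(1,4)Q 1/2 not
(2,0)Q 1/2 not
(2,1)P 1/3 not
(2,2)P 1/3 not
(2,3)Q 0/3 not
(2,4)P 0/3 not
(3,0)Q 2/2 satisfied
(3,1)Q 1/2 not
(3,3)P 0/2 not
(3,4)Q 0/2 not
Unsatisfied: (0,3), (0,4), (1,2), (1,4), (2,0), (2,1), (2,2), (2,3), (2,4), (3,1), (3,3), (3,4) — 12 in total.

12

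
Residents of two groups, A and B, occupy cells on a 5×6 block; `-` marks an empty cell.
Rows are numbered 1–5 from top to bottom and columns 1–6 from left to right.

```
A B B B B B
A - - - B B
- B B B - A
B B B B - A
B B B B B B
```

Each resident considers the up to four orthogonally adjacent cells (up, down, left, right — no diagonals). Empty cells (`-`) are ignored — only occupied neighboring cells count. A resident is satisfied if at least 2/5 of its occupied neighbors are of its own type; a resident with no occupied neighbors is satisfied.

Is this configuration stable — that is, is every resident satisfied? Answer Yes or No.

Yes

Row 1: (1,1)A 1/2 satisfied · (1,2)B 1/2 satisfied · (1,3)B 2/2 satisfied · (1,4)B 2/2 satisfied · (1,5)B 3/3 satisfied · (1,6)B 2/2 satisfied
Row 2: (2,1)A 1/1 satisfied · (2,5)B 2/2 satisfied · (2,6)B 2/3 satisfied
Row 3: (3,2)B 2/2 satisfied · (3,3)B 3/3 satisfied · (3,4)B 2/2 satisfied · (3,6)A 1/2 satisfied
Row 4: (4,1)B 2/2 satisfied · (4,2)B 4/4 satisfied · (4,3)B 4/4 satisfied · (4,4)B 3/3 satisfied · (4,6)A 1/2 satisfied
Row 5: (5,1)B 2/2 satisfied · (5,2)B 3/3 satisfied · (5,3)B 3/3 satisfied · (5,4)B 3/3 satisfied · (5,5)B 2/2 satisfied · (5,6)B 1/2 satisfied
All meet the threshold, so the configuration is stable.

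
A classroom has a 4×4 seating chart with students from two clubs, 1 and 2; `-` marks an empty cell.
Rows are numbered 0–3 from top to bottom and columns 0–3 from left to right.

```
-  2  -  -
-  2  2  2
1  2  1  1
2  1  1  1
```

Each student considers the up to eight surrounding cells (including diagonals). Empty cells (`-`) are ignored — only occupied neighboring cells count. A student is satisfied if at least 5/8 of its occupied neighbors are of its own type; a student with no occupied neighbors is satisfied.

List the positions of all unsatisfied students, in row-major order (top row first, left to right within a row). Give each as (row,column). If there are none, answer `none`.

Row 0: (0,1)2 2/2 ok
Row 1: (1,1)2 3/5 unhappy · (1,2)2 4/6 ok · (1,3)2 1/3 unhappy
Row 2: (2,0)1 1/4 unhappy · (2,1)2 3/7 unhappy · (2,2)1 4/8 unhappy · (2,3)1 3/5 unhappy
Row 3: (3,0)2 1/3 unhappy · (3,1)1 3/5 unhappy · (3,2)1 4/5 ok · (3,3)1 3/3 ok

(1,1), (1,3), (2,0), (2,1), (2,2), (2,3), (3,0), (3,1)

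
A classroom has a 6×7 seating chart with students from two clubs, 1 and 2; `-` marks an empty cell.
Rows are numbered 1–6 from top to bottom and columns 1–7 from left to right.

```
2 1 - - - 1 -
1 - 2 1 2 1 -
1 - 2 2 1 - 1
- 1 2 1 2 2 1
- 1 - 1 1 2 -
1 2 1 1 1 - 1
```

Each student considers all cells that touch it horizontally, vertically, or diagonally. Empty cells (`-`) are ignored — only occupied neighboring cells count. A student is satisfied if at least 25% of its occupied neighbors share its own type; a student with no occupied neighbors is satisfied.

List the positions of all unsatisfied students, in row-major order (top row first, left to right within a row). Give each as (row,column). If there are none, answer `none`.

(1,1), (2,4), (2,5), (6,2), (6,7)

(1,1)2 0/2 ✗
(1,2)1 1/3 ✓
(1,6)1 1/2 ✓
(2,1)1 2/3 ✓
(2,3)2 2/4 ✓
(2,4)1 1/5 ✗
(2,5)2 1/5 ✗
(2,6)1 3/4 ✓
(3,1)1 2/2 ✓
(3,3)2 3/6 ✓
(3,4)2 5/8 ✓
(3,5)1 3/7 ✓
(3,7)1 2/3 ✓
(4,2)1 2/4 ✓
(4,3)2 2/6 ✓
(4,4)1 3/7 ✓
(4,5)2 3/7 ✓
(4,6)2 2/6 ✓
(4,7)1 1/3 ✓
(5,2)1 3/5 ✓
(5,4)1 5/7 ✓
(5,5)1 4/7 ✓
(5,6)2 2/6 ✓
(6,1)1 1/2 ✓
(6,2)2 0/3 ✗
(6,3)1 3/4 ✓
(6,4)1 4/4 ✓
(6,5)1 3/4 ✓
(6,7)1 0/1 ✗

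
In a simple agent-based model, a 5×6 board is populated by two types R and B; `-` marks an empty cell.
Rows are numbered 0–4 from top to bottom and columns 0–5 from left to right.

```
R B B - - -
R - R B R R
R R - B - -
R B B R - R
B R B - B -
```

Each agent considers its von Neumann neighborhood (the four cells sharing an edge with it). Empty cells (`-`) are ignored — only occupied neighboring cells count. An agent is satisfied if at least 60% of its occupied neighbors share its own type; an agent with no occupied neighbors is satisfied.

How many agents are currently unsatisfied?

Row 0: (0,0)R 1/2 ✗ · (0,1)B 1/2 ✗ · (0,2)B 1/2 ✗
Row 1: (1,0)R 2/2 ✓ · (1,2)R 0/2 ✗ · (1,3)B 1/3 ✗ · (1,4)R 1/2 ✗ · (1,5)R 1/1 ✓
Row 2: (2,0)R 3/3 ✓ · (2,1)R 1/2 ✗ · (2,3)B 1/2 ✗
Row 3: (3,0)R 1/3 ✗ · (3,1)B 1/4 ✗ · (3,2)B 2/3 ✓ · (3,3)R 0/2 ✗ · (3,5)R 0/0 ✓
Row 4: (4,0)B 0/2 ✗ · (4,1)R 0/3 ✗ · (4,2)B 1/2 ✗ · (4,4)B 0/0 ✓
Unsatisfied: (0,0), (0,1), (0,2), (1,2), (1,3), (1,4), (2,1), (2,3), (3,0), (3,1), (3,3), (4,0), (4,1), (4,2) — 14 in total.

14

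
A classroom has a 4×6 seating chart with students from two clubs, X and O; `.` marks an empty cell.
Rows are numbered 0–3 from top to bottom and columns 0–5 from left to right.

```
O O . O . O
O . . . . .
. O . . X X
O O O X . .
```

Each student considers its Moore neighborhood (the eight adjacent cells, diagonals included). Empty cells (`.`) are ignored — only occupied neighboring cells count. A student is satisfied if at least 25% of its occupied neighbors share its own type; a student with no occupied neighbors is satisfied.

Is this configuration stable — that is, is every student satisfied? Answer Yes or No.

(0,0)O 2/2 ok
(0,1)O 2/2 ok
(0,3)O 0/0 ok
(0,5)O 0/0 ok
(1,0)O 3/3 ok
(2,1)O 4/4 ok
(2,4)X 2/2 ok
(2,5)X 1/1 ok
(3,0)O 2/2 ok
(3,1)O 3/3 ok
(3,2)O 2/3 ok
(3,3)X 1/2 ok
All meet the threshold, so the configuration is stable.

Yes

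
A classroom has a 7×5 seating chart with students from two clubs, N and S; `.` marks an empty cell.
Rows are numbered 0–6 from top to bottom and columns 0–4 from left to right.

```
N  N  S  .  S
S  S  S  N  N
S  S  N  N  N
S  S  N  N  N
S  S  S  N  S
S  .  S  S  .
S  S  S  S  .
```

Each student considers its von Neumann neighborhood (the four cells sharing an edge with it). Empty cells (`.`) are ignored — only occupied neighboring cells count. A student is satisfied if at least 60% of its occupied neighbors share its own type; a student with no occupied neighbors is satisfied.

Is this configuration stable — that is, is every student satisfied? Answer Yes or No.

No

(0,0)N 1/2 not
(0,1)N 1/3 not
(0,2)S 1/2 not
(0,4)S 0/1 not
(1,0)S 2/3 satisfied
(1,1)S 3/4 satisfied
(1,2)S 2/4 not
(1,3)N 2/3 satisfied
(1,4)N 2/3 satisfied
(2,0)S 3/3 satisfied
(2,1)S 3/4 satisfied
(2,2)N 2/4 not
(2,3)N 4/4 satisfied
(2,4)N 3/3 satisfied
(3,0)S 3/3 satisfied
(3,1)S 3/4 satisfied
(3,2)N 2/4 not
(3,3)N 4/4 satisfied
(3,4)N 2/3 satisfied
(4,0)S 3/3 satisfied
(4,1)S 3/3 satisfied
(4,2)S 2/4 not
(4,3)N 1/4 not
(4,4)S 0/2 not
(5,0)S 2/2 satisfied
(5,2)S 3/3 satisfied
(5,3)S 2/3 satisfied
(6,0)S 2/2 satisfied
(6,1)S 2/2 satisfied
(6,2)S 3/3 satisfied
(6,3)S 2/2 satisfied
For instance (0,0) has only 1/2 same-type neighbors, below 3/5.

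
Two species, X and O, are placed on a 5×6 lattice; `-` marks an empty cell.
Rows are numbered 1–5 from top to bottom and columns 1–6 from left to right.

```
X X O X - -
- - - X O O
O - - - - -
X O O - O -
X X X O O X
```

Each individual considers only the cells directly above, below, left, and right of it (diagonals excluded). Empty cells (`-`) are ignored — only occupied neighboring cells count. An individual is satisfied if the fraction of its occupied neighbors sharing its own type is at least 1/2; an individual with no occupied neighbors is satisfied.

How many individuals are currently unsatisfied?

Row 1: (1,1)X 1/1 ✓ · (1,2)X 1/2 ✓ · (1,3)O 0/2 ✗ · (1,4)X 1/2 ✓
Row 2: (2,4)X 1/2 ✓ · (2,5)O 1/2 ✓ · (2,6)O 1/1 ✓
Row 3: (3,1)O 0/1 ✗
Row 4: (4,1)X 1/3 ✗ · (4,2)O 1/3 ✗ · (4,3)O 1/2 ✓ · (4,5)O 1/1 ✓
Row 5: (5,1)X 2/2 ✓ · (5,2)X 2/3 ✓ · (5,3)X 1/3 ✗ · (5,4)O 1/2 ✓ · (5,5)O 2/3 ✓ · (5,6)X 0/1 ✗
Unsatisfied: (1,3), (3,1), (4,1), (4,2), (5,3), (5,6) — 6 in total.

6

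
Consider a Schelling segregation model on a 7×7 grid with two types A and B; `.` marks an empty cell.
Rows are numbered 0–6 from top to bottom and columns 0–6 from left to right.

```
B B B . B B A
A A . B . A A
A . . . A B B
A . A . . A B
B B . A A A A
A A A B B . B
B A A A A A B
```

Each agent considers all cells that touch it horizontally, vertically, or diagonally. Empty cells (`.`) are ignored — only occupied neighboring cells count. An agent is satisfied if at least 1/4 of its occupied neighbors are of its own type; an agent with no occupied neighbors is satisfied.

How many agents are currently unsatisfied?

4

(0,0)B 1/3 satisfied
(0,1)B 2/4 satisfied
(0,2)B 2/3 satisfied
(0,4)B 2/3 satisfied
(0,5)B 1/4 satisfied
(0,6)A 2/3 satisfied
(1,0)A 2/4 satisfied
(1,1)A 2/5 satisfied
(1,3)B 2/3 satisfied
(1,5)A 3/7 satisfied
(1,6)A 2/5 satisfied
(2,0)A 3/3 satisfied
(2,4)A 2/4 satisfied
(2,5)B 2/6 satisfied
(2,6)B 2/5 satisfied
(3,0)A 1/3 satisfied
(3,2)A 1/2 satisfied
(3,5)A 4/7 satisfied
(3,6)B 2/5 satisfied
(4,0)B 1/4 satisfied
(4,1)B 1/6 not
(4,3)A 3/5 satisfied
(4,4)A 3/5 satisfied
(4,5)A 3/6 satisfied
(4,6)A 2/4 satisfied
(5,0)A 2/5 satisfied
(5,1)A 4/7 satisfied
(5,2)A 5/7 satisfied
(5,3)B 1/7 not
(5,4)B 1/7 not
(5,6)B 1/4 satisfied
(6,0)B 0/3 not
(6,1)A 4/5 satisfied
(6,2)A 4/5 satisfied
(6,3)A 3/5 satisfied
(6,4)A 2/4 satisfied
(6,5)A 1/4 satisfied
(6,6)B 1/2 satisfied
Unsatisfied: (4,1), (5,3), (5,4), (6,0) — 4 in total.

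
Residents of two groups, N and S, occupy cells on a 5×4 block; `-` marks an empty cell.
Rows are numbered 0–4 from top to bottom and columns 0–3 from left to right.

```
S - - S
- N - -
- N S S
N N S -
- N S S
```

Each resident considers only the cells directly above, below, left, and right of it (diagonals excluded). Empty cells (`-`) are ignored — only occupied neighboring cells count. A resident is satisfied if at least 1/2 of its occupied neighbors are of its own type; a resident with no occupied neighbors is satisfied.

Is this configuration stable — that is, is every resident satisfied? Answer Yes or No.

Yes

(0,0)S 0/0 satisfied
(0,3)S 0/0 satisfied
(1,1)N 1/1 satisfied
(2,1)N 2/3 satisfied
(2,2)S 2/3 satisfied
(2,3)S 1/1 satisfied
(3,0)N 1/1 satisfied
(3,1)N 3/4 satisfied
(3,2)S 2/3 satisfied
(4,1)N 1/2 satisfied
(4,2)S 2/3 satisfied
(4,3)S 1/1 satisfied
All meet the threshold, so the configuration is stable.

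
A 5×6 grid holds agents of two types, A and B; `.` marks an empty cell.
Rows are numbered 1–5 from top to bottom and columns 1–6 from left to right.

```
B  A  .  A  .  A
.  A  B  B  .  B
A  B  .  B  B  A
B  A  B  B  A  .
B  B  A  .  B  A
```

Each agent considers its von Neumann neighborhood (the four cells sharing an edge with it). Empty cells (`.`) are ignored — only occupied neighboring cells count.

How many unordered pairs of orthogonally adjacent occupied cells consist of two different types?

19

Scan each occupied cell's neighbors to the right and below so each pair is counted once.
Row 1: B(1,1)–A(1,2)≠ A(1,2)–A(2,2)= A(1,4)–B(2,4)≠ A(1,6)–B(2,6)≠  → 3/4 unlike.
Row 2: A(2,2)–B(2,3)≠ A(2,2)–B(3,2)≠ B(2,3)–B(2,4)= B(2,4)–B(3,4)= B(2,6)–A(3,6)≠  → 3/5 unlike.
Row 3: A(3,1)–B(3,2)≠ A(3,1)–B(4,1)≠ B(3,2)–A(4,2)≠ B(3,4)–B(3,5)= B(3,4)–B(4,4)= B(3,5)–A(3,6)≠ B(3,5)–A(4,5)≠  → 5/7 unlike.
Row 4: B(4,1)–A(4,2)≠ B(4,1)–B(5,1)= A(4,2)–B(4,3)≠ A(4,2)–B(5,2)≠ B(4,3)–B(4,4)= B(4,3)–A(5,3)≠ B(4,4)–A(4,5)≠ A(4,5)–B(5,5)≠  → 6/8 unlike.
Row 5: B(5,1)–B(5,2)= B(5,2)–A(5,3)≠ B(5,5)–A(5,6)≠  → 2/3 unlike.
Total adjacent occupied pairs: 27; unlike-type pairs: 19.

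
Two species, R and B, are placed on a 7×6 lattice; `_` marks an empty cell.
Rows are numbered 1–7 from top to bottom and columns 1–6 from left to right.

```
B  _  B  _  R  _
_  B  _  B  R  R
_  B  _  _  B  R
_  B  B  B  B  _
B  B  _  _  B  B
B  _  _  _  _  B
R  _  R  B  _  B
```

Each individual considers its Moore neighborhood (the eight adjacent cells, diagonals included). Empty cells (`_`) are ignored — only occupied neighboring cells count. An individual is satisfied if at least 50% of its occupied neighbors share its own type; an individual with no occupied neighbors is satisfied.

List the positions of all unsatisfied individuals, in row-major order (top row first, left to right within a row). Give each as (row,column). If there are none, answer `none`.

Row 1: (1,1)B 1/1 ✓ · (1,3)B 2/2 ✓ · (1,5)R 2/3 ✓
Row 2: (2,2)B 3/3 ✓ · (2,4)B 2/4 ✓ · (2,5)R 3/5 ✓ · (2,6)R 3/4 ✓
Row 3: (3,2)B 3/3 ✓ · (3,5)B 3/6 ✓ · (3,6)R 2/4 ✓
Row 4: (4,2)B 4/4 ✓ · (4,3)B 4/4 ✓ · (4,4)B 4/4 ✓ · (4,5)B 4/5 ✓
Row 5: (5,1)B 3/3 ✓ · (5,2)B 4/4 ✓ · (5,5)B 4/4 ✓ · (5,6)B 3/3 ✓
Row 6: (6,1)B 2/3 ✓ · (6,6)B 3/3 ✓
Row 7: (7,1)R 0/1 ✗ · (7,3)R 0/1 ✗ · (7,4)B 0/1 ✗ · (7,6)B 1/1 ✓

(7,1), (7,3), (7,4)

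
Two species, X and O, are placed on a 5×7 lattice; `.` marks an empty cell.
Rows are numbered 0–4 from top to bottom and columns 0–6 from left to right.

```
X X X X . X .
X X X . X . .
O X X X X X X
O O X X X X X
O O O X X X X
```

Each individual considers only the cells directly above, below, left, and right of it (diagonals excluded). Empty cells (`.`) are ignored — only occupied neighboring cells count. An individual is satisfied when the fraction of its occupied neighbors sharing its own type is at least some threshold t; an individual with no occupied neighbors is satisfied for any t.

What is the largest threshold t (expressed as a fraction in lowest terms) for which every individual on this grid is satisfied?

1/3

Row 0: (0,0)X 2/2 · (0,1)X 3/3 · (0,2)X 3/3 · (0,3)X 1/1 · (0,5)X — no occupied neighbors
Row 1: (1,0)X 2/3 · (1,1)X 4/4 · (1,2)X 3/3 · (1,4)X 1/1
Row 2: (2,0)O 1/3 · (2,1)X 2/4 · (2,2)X 4/4 · (2,3)X 3/3 · (2,4)X 4/4 · (2,5)X 3/3 · (2,6)X 2/2
Row 3: (3,0)O 3/3 · (3,1)O 2/4 · (3,2)X 2/4 · (3,3)X 4/4 · (3,4)X 4/4 · (3,5)X 4/4 · (3,6)X 3/3
Row 4: (4,0)O 2/2 · (4,1)O 3/3 · (4,2)O 1/3 · (4,3)X 2/3 · (4,4)X 3/3 · (4,5)X 3/3 · (4,6)X 2/2
The smallest same-type fraction is 1/3 at (2,0), which reduces to 1/3. Any threshold above that leaves this individual unsatisfied.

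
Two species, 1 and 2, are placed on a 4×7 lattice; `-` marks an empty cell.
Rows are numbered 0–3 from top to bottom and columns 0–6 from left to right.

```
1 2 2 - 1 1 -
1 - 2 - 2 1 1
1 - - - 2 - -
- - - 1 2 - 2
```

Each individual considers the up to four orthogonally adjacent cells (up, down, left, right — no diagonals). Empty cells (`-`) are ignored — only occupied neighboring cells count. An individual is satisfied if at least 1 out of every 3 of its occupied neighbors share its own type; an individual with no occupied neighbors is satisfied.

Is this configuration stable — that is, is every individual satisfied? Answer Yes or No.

No

Row 0: (0,0)1 1/2 satisfied · (0,1)2 1/2 satisfied · (0,2)2 2/2 satisfied · (0,4)1 1/2 satisfied · (0,5)1 2/2 satisfied
Row 1: (1,0)1 2/2 satisfied · (1,2)2 1/1 satisfied · (1,4)2 1/3 satisfied · (1,5)1 2/3 satisfied · (1,6)1 1/1 satisfied
Row 2: (2,0)1 1/1 satisfied · (2,4)2 2/2 satisfied
Row 3: (3,3)1 0/1 not · (3,4)2 1/2 satisfied · (3,6)2 0/0 satisfied
For instance (3,3) has only 0/1 same-type neighbors, below 1/3.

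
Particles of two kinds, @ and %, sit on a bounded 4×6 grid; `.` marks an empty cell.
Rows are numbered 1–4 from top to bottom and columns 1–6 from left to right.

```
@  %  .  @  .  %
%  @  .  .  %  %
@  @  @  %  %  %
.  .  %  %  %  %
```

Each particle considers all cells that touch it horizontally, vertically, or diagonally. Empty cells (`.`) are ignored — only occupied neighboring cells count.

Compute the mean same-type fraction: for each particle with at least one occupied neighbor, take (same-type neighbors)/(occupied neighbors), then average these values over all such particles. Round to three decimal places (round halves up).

Row 1: (1,1)@ 1/3 · (1,2)% 1/3 · (1,4)@ 0/1 · (1,6)% 2/2
Row 2: (2,1)% 1/5 · (2,2)@ 4/6 · (2,5)% 5/6 · (2,6)% 4/4
Row 3: (3,1)@ 2/3 · (3,2)@ 3/5 · (3,3)@ 2/5 · (3,4)% 5/6 · (3,5)% 7/7 · (3,6)% 5/5
Row 4: (4,3)% 2/4 · (4,4)% 4/5 · (4,5)% 5/5 · (4,6)% 3/3
Sum over 18 particles: 1/3 + 1/3 + 0/1 + 2/2 + 1/5 + 4/6 + 5/6 + 4/4 + 2/3 + 3/5 + 2/5 + 5/6 + 7/7 + 5/5 + 2/4 + 4/5 + 5/5 + 3/3 = 73/6; mean = 73/6 ÷ 18 = 73/108 = 0.675925… → 0.676.

0.676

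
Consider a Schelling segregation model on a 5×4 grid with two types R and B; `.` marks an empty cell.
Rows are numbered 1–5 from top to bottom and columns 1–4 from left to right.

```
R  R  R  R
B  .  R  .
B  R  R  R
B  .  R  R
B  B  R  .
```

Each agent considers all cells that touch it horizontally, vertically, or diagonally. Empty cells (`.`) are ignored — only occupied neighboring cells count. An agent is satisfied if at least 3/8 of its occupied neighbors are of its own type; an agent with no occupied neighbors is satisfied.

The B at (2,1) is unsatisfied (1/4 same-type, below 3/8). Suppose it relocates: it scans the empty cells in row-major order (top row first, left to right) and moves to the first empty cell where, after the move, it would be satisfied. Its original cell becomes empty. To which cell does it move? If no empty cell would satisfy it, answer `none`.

(4,2)

Vacating (2,1). Empty cells in order:
  (2,2): 1/7 same-type → still unsatisfied.
  (2,4): 0/5 same-type → still unsatisfied.
  (4,2): 4/8 same-type → satisfied — stop here.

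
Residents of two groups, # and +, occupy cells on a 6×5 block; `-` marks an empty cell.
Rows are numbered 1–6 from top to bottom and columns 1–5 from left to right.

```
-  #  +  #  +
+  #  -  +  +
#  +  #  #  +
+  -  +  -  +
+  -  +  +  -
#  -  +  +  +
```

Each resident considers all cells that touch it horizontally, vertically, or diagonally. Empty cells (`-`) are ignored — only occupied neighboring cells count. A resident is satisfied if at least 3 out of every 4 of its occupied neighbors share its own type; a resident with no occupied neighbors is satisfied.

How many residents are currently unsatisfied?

17

Row 1: (1,2)# 1/3 unhappy · (1,3)+ 1/4 unhappy · (1,4)# 0/4 unhappy · (1,5)+ 2/3 unhappy
Row 2: (2,1)+ 1/4 unhappy · (2,2)# 3/6 unhappy · (2,4)+ 4/7 unhappy · (2,5)+ 3/5 unhappy
Row 3: (3,1)# 1/4 unhappy · (3,2)+ 3/6 unhappy · (3,3)# 2/5 unhappy · (3,4)# 1/6 unhappy · (3,5)+ 3/4 ok
Row 4: (4,1)+ 2/3 unhappy · (4,3)+ 3/5 unhappy · (4,5)+ 2/3 unhappy
Row 5: (5,1)+ 1/2 unhappy · (5,3)+ 4/4 ok · (5,4)+ 6/6 ok
Row 6: (6,1)# 0/1 unhappy · (6,3)+ 3/3 ok · (6,4)+ 4/4 ok · (6,5)+ 2/2 ok
Unsatisfied: (1,2), (1,3), (1,4), (1,5), (2,1), (2,2), (2,4), (2,5), (3,1), (3,2), (3,3), (3,4), (4,1), (4,3), (4,5), (5,1), (6,1) — 17 in total.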